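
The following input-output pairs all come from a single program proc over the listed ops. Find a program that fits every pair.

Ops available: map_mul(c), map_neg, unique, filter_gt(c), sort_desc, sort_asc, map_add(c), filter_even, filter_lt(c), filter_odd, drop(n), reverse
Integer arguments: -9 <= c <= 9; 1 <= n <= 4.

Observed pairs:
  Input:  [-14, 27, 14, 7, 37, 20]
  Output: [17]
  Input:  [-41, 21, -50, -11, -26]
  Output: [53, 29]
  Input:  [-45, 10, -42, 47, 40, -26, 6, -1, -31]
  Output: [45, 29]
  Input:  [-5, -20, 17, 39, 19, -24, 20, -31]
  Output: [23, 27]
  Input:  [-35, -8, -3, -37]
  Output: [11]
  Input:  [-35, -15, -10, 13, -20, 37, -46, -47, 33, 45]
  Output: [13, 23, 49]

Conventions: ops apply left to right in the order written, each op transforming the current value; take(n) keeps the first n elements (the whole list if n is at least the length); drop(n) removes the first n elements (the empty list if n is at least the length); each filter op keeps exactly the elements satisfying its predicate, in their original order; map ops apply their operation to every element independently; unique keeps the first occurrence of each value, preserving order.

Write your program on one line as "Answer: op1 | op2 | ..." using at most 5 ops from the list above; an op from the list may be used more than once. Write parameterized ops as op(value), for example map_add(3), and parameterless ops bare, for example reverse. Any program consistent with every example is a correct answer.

map_add(4) | map_add(-7) | filter_odd | filter_lt(-4) | map_mul(-1)

Check, running the answer program on each example:
  [-14, 27, 14, 7, 37, 20] -> [-10, 31, 18, 11, 41, 24] -> [-17, 24, 11, 4, 34, 17] -> [-17, 11, 17] -> [-17] -> [17]
  [-41, 21, -50, -11, -26] -> [-37, 25, -46, -7, -22] -> [-44, 18, -53, -14, -29] -> [-53, -29] -> [-53, -29] -> [53, 29]
  [-45, 10, -42, 47, 40, -26, 6, -1, -31] -> [-41, 14, -38, 51, 44, -22, 10, 3, -27] -> [-48, 7, -45, 44, 37, -29, 3, -4, -34] -> [7, -45, 37, -29, 3] -> [-45, -29] -> [45, 29]
  [-5, -20, 17, 39, 19, -24, 20, -31] -> [-1, -16, 21, 43, 23, -20, 24, -27] -> [-8, -23, 14, 36, 16, -27, 17, -34] -> [-23, -27, 17] -> [-23, -27] -> [23, 27]
  [-35, -8, -3, -37] -> [-31, -4, 1, -33] -> [-38, -11, -6, -40] -> [-11] -> [-11] -> [11]
  [-35, -15, -10, 13, -20, 37, -46, -47, 33, 45] -> [-31, -11, -6, 17, -16, 41, -42, -43, 37, 49] -> [-38, -18, -13, 10, -23, 34, -49, -50, 30, 42] -> [-13, -23, -49] -> [-13, -23, -49] -> [13, 23, 49]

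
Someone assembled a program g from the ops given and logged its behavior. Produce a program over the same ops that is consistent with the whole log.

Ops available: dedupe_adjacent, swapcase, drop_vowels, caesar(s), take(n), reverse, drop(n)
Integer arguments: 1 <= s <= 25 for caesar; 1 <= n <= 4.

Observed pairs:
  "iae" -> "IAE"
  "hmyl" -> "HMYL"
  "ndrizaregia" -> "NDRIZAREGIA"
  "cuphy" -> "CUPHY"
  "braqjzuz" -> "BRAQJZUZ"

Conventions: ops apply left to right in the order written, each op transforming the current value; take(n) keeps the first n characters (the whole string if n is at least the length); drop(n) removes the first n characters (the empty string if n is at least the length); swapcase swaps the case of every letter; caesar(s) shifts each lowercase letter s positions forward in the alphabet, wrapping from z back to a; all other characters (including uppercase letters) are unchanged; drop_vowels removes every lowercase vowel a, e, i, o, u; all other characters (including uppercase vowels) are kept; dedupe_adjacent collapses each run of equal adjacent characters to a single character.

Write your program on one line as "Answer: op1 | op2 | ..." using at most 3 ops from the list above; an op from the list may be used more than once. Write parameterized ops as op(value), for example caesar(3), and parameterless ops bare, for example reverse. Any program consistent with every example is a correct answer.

reverse | swapcase | reverse

Check, running the answer program on each example:
  "iae" -> "eai" -> "EAI" -> "IAE"
  "hmyl" -> "lymh" -> "LYMH" -> "HMYL"
  "ndrizaregia" -> "aigerazirdn" -> "AIGERAZIRDN" -> "NDRIZAREGIA"
  "cuphy" -> "yhpuc" -> "YHPUC" -> "CUPHY"
  "braqjzuz" -> "zuzjqarb" -> "ZUZJQARB" -> "BRAQJZUZ"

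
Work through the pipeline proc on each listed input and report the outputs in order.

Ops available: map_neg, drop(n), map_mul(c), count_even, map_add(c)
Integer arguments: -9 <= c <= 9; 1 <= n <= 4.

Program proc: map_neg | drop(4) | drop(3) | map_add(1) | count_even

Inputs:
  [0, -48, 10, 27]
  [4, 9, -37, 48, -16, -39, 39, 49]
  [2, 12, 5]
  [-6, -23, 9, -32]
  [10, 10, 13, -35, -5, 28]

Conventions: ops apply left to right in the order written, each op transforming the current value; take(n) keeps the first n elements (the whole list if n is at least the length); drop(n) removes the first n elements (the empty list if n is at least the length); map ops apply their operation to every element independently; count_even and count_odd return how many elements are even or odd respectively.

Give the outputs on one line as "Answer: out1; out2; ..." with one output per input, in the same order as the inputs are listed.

0; 1; 0; 0; 0

Execution, op by op:
  [0, -48, 10, 27] -> [0, 48, -10, -27] -> [] -> [] -> [] -> 0
  [4, 9, -37, 48, -16, -39, 39, 49] -> [-4, -9, 37, -48, 16, 39, -39, -49] -> [16, 39, -39, -49] -> [-49] -> [-48] -> 1
  [2, 12, 5] -> [-2, -12, -5] -> [] -> [] -> [] -> 0
  [-6, -23, 9, -32] -> [6, 23, -9, 32] -> [] -> [] -> [] -> 0
  [10, 10, 13, -35, -5, 28] -> [-10, -10, -13, 35, 5, -28] -> [5, -28] -> [] -> [] -> 0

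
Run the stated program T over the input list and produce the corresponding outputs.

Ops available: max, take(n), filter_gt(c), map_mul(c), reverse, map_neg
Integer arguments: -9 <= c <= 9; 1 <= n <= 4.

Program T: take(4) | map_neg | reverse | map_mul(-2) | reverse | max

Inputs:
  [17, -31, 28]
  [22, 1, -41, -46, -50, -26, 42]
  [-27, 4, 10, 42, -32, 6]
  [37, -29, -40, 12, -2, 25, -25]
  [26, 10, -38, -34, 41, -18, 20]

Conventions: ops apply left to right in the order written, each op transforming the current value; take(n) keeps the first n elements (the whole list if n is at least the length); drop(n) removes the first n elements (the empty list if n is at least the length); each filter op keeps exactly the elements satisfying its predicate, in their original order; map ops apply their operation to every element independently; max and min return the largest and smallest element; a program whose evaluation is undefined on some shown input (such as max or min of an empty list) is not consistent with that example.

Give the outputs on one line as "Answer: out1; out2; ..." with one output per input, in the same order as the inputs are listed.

56; 44; 84; 74; 52

Execution, op by op:
  [17, -31, 28] -> [17, -31, 28] -> [-17, 31, -28] -> [-28, 31, -17] -> [56, -62, 34] -> [34, -62, 56] -> 56
  [22, 1, -41, -46, -50, -26, 42] -> [22, 1, -41, -46] -> [-22, -1, 41, 46] -> [46, 41, -1, -22] -> [-92, -82, 2, 44] -> [44, 2, -82, -92] -> 44
  [-27, 4, 10, 42, -32, 6] -> [-27, 4, 10, 42] -> [27, -4, -10, -42] -> [-42, -10, -4, 27] -> [84, 20, 8, -54] -> [-54, 8, 20, 84] -> 84
  [37, -29, -40, 12, -2, 25, -25] -> [37, -29, -40, 12] -> [-37, 29, 40, -12] -> [-12, 40, 29, -37] -> [24, -80, -58, 74] -> [74, -58, -80, 24] -> 74
  [26, 10, -38, -34, 41, -18, 20] -> [26, 10, -38, -34] -> [-26, -10, 38, 34] -> [34, 38, -10, -26] -> [-68, -76, 20, 52] -> [52, 20, -76, -68] -> 52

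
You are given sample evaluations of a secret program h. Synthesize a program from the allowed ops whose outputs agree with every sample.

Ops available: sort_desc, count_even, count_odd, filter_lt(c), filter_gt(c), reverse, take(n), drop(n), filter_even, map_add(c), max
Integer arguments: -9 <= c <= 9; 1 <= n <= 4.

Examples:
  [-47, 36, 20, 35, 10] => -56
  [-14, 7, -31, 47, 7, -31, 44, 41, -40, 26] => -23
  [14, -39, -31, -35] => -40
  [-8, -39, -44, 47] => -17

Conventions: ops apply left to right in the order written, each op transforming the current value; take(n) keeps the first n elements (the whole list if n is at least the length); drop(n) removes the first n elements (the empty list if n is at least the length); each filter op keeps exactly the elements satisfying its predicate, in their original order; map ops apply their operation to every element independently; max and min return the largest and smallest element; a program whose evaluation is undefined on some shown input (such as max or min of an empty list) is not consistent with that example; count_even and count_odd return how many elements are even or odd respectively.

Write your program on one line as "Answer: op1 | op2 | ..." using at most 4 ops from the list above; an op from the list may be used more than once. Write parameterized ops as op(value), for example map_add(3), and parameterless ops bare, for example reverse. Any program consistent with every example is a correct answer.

filter_lt(0) | map_add(-9) | max

Check, running the answer program on each example:
  [-47, 36, 20, 35, 10] -> [-47] -> [-56] -> -56
  [-14, 7, -31, 47, 7, -31, 44, 41, -40, 26] -> [-14, -31, -31, -40] -> [-23, -40, -40, -49] -> -23
  [14, -39, -31, -35] -> [-39, -31, -35] -> [-48, -40, -44] -> -40
  [-8, -39, -44, 47] -> [-8, -39, -44] -> [-17, -48, -53] -> -17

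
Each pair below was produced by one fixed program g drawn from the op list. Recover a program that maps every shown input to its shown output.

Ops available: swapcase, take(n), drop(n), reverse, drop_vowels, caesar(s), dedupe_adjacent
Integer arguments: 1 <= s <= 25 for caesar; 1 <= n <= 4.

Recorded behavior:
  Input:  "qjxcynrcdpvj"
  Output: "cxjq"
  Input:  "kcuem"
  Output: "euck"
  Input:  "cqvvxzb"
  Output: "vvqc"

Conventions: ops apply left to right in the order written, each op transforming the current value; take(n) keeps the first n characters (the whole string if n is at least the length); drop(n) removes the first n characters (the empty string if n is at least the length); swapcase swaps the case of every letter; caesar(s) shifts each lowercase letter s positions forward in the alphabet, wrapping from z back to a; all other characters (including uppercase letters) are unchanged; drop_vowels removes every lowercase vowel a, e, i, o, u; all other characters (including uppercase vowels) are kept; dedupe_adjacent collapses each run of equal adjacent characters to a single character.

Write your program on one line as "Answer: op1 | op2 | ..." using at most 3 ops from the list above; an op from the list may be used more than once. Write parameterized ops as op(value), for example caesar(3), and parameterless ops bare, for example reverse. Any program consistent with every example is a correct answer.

take(4) | reverse

Check, running the answer program on each example:
  "qjxcynrcdpvj" -> "qjxc" -> "cxjq"
  "kcuem" -> "kcue" -> "euck"
  "cqvvxzb" -> "cqvv" -> "vvqc"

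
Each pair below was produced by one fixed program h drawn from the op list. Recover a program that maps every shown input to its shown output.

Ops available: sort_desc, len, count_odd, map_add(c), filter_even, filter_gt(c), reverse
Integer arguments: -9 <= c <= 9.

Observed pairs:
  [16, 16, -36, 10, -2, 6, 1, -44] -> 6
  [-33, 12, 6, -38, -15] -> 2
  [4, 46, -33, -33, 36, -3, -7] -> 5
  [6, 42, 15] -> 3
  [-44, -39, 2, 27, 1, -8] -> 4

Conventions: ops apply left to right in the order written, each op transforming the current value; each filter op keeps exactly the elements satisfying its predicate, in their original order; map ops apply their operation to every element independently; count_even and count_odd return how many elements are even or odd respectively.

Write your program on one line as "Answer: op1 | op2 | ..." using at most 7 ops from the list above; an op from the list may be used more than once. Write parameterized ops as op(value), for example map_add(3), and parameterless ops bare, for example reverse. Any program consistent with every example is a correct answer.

filter_gt(-9) | map_add(-7) | sort_desc | reverse | map_add(-2) | len

Check, running the answer program on each example:
  [16, 16, -36, 10, -2, 6, 1, -44] -> [16, 16, 10, -2, 6, 1] -> [9, 9, 3, -9, -1, -6] -> [9, 9, 3, -1, -6, -9] -> [-9, -6, -1, 3, 9, 9] -> [-11, -8, -3, 1, 7, 7] -> 6
  [-33, 12, 6, -38, -15] -> [12, 6] -> [5, -1] -> [5, -1] -> [-1, 5] -> [-3, 3] -> 2
  [4, 46, -33, -33, 36, -3, -7] -> [4, 46, 36, -3, -7] -> [-3, 39, 29, -10, -14] -> [39, 29, -3, -10, -14] -> [-14, -10, -3, 29, 39] -> [-16, -12, -5, 27, 37] -> 5
  [6, 42, 15] -> [6, 42, 15] -> [-1, 35, 8] -> [35, 8, -1] -> [-1, 8, 35] -> [-3, 6, 33] -> 3
  [-44, -39, 2, 27, 1, -8] -> [2, 27, 1, -8] -> [-5, 20, -6, -15] -> [20, -5, -6, -15] -> [-15, -6, -5, 20] -> [-17, -8, -7, 18] -> 4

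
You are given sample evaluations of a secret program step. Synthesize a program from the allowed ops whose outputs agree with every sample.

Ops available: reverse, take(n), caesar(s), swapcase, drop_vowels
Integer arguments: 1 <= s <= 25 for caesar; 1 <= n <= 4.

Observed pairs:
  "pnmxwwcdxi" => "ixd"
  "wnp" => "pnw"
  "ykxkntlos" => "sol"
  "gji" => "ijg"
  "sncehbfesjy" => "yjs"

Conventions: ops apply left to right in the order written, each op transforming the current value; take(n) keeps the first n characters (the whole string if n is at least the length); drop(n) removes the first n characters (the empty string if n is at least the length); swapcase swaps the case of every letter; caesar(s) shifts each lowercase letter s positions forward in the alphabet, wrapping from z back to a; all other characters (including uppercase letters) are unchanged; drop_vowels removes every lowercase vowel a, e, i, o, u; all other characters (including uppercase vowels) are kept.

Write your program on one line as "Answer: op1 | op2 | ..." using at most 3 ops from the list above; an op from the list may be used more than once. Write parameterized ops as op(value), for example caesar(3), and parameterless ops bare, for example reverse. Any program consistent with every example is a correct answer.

reverse | take(4) | take(3)

Check, running the answer program on each example:
  "pnmxwwcdxi" -> "ixdcwwxmnp" -> "ixdc" -> "ixd"
  "wnp" -> "pnw" -> "pnw" -> "pnw"
  "ykxkntlos" -> "soltnkxky" -> "solt" -> "sol"
  "gji" -> "ijg" -> "ijg" -> "ijg"
  "sncehbfesjy" -> "yjsefbhecns" -> "yjse" -> "yjs"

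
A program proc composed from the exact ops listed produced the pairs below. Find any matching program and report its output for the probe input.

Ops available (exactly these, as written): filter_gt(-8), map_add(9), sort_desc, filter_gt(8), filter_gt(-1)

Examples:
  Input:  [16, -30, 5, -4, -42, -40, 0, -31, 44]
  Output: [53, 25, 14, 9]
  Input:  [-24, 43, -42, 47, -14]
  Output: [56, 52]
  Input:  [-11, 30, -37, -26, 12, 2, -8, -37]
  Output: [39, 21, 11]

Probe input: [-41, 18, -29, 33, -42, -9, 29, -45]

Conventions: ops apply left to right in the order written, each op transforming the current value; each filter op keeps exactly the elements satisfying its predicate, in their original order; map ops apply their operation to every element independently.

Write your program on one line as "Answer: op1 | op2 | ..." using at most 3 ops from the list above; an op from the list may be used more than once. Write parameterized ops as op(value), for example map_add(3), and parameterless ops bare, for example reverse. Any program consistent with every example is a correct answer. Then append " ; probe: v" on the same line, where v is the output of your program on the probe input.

map_add(9) | sort_desc | filter_gt(8) ; probe: [42, 38, 27]

Check, running the answer program on each example:
  [16, -30, 5, -4, -42, -40, 0, -31, 44] -> [25, -21, 14, 5, -33, -31, 9, -22, 53] -> [53, 25, 14, 9, 5, -21, -22, -31, -33] -> [53, 25, 14, 9]
  [-24, 43, -42, 47, -14] -> [-15, 52, -33, 56, -5] -> [56, 52, -5, -15, -33] -> [56, 52]
  [-11, 30, -37, -26, 12, 2, -8, -37] -> [-2, 39, -28, -17, 21, 11, 1, -28] -> [39, 21, 11, 1, -2, -17, -28, -28] -> [39, 21, 11]
  probe: [-41, 18, -29, 33, -42, -9, 29, -45] -> [-32, 27, -20, 42, -33, 0, 38, -36] -> [42, 38, 27, 0, -20, -32, -33, -36] -> [42, 38, 27]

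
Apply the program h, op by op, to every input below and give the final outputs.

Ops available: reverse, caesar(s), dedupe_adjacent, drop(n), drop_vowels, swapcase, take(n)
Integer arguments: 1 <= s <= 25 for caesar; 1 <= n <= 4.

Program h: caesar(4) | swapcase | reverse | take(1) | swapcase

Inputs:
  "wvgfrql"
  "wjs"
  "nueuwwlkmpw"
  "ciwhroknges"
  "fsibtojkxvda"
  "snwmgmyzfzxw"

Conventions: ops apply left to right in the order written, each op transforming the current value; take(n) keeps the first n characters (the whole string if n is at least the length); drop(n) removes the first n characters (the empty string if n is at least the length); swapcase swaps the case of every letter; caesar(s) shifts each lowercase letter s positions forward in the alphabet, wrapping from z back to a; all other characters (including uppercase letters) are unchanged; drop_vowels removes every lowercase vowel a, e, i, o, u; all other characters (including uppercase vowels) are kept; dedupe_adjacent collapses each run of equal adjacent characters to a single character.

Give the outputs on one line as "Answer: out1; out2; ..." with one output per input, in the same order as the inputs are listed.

"p"; "w"; "a"; "w"; "e"; "a"

Execution, op by op:
  "wvgfrql" -> "azkjvup" -> "AZKJVUP" -> "PUVJKZA" -> "P" -> "p"
  "wjs" -> "anw" -> "ANW" -> "WNA" -> "W" -> "w"
  "nueuwwlkmpw" -> "ryiyaapoqta" -> "RYIYAAPOQTA" -> "ATQOPAAYIYR" -> "A" -> "a"
  "ciwhroknges" -> "gmalvsorkiw" -> "GMALVSORKIW" -> "WIKROSVLAMG" -> "W" -> "w"
  "fsibtojkxvda" -> "jwmfxsnobzhe" -> "JWMFXSNOBZHE" -> "EHZBONSXFMWJ" -> "E" -> "e"
  "snwmgmyzfzxw" -> "wraqkqcdjdba" -> "WRAQKQCDJDBA" -> "ABDJDCQKQARW" -> "A" -> "a"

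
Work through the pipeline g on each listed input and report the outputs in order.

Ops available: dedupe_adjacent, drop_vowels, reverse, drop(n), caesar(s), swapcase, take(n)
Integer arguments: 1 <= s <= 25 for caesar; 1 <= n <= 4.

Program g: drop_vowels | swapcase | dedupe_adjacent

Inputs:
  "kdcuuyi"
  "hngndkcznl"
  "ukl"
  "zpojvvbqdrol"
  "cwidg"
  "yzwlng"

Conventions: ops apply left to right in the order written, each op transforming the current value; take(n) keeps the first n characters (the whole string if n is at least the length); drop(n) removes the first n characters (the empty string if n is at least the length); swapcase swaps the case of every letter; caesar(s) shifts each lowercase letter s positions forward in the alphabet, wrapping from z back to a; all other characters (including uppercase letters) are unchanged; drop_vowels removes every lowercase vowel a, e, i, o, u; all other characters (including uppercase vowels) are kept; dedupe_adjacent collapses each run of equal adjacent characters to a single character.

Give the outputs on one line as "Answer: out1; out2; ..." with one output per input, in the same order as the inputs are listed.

Execution, op by op:
  "kdcuuyi" -> "kdcy" -> "KDCY" -> "KDCY"
  "hngndkcznl" -> "hngndkcznl" -> "HNGNDKCZNL" -> "HNGNDKCZNL"
  "ukl" -> "kl" -> "KL" -> "KL"
  "zpojvvbqdrol" -> "zpjvvbqdrl" -> "ZPJVVBQDRL" -> "ZPJVBQDRL"
  "cwidg" -> "cwdg" -> "CWDG" -> "CWDG"
  "yzwlng" -> "yzwlng" -> "YZWLNG" -> "YZWLNG"

"KDCY"; "HNGNDKCZNL"; "KL"; "ZPJVBQDRL"; "CWDG"; "YZWLNG"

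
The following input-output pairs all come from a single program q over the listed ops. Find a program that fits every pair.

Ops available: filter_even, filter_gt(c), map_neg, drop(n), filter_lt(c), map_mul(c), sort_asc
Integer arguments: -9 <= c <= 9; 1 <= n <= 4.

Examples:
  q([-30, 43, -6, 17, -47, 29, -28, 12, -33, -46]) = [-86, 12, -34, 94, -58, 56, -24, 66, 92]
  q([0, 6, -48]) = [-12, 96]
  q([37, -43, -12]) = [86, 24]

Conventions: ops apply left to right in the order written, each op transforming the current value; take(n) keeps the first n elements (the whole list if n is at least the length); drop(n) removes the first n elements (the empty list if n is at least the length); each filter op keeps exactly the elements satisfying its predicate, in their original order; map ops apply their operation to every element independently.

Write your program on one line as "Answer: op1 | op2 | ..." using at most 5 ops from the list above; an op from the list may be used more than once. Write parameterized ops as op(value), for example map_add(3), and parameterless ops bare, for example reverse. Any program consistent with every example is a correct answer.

map_neg | map_mul(-2) | drop(1) | map_neg

Check, running the answer program on each example:
  [-30, 43, -6, 17, -47, 29, -28, 12, -33, -46] -> [30, -43, 6, -17, 47, -29, 28, -12, 33, 46] -> [-60, 86, -12, 34, -94, 58, -56, 24, -66, -92] -> [86, -12, 34, -94, 58, -56, 24, -66, -92] -> [-86, 12, -34, 94, -58, 56, -24, 66, 92]
  [0, 6, -48] -> [0, -6, 48] -> [0, 12, -96] -> [12, -96] -> [-12, 96]
  [37, -43, -12] -> [-37, 43, 12] -> [74, -86, -24] -> [-86, -24] -> [86, 24]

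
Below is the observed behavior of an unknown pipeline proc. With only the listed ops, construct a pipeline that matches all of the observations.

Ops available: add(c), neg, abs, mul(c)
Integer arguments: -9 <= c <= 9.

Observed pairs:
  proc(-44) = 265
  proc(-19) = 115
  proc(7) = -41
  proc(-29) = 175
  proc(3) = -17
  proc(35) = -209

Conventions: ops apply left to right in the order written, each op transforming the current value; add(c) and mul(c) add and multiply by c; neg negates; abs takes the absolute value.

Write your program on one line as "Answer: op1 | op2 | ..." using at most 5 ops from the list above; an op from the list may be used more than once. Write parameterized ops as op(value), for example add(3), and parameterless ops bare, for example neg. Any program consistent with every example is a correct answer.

add(4) | add(-3) | mul(6) | add(-7) | neg

Check, running the answer program on each example:
  -44 -> -40 -> -43 -> -258 -> -265 -> 265
  -19 -> -15 -> -18 -> -108 -> -115 -> 115
  7 -> 11 -> 8 -> 48 -> 41 -> -41
  -29 -> -25 -> -28 -> -168 -> -175 -> 175
  3 -> 7 -> 4 -> 24 -> 17 -> -17
  35 -> 39 -> 36 -> 216 -> 209 -> -209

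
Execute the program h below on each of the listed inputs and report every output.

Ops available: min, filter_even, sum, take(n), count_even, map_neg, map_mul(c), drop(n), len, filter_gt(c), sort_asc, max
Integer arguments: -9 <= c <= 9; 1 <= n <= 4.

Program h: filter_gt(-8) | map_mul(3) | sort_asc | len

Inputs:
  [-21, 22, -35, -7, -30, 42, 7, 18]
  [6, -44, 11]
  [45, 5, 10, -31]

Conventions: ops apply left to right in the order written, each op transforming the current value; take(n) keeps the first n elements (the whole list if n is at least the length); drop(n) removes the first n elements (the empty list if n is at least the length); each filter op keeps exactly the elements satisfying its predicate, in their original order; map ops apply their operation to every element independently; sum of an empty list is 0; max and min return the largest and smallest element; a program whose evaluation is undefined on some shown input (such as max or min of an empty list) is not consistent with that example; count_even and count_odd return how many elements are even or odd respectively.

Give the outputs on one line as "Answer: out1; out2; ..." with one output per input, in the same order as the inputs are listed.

Execution, op by op:
  [-21, 22, -35, -7, -30, 42, 7, 18] -> [22, -7, 42, 7, 18] -> [66, -21, 126, 21, 54] -> [-21, 21, 54, 66, 126] -> 5
  [6, -44, 11] -> [6, 11] -> [18, 33] -> [18, 33] -> 2
  [45, 5, 10, -31] -> [45, 5, 10] -> [135, 15, 30] -> [15, 30, 135] -> 3

5; 2; 3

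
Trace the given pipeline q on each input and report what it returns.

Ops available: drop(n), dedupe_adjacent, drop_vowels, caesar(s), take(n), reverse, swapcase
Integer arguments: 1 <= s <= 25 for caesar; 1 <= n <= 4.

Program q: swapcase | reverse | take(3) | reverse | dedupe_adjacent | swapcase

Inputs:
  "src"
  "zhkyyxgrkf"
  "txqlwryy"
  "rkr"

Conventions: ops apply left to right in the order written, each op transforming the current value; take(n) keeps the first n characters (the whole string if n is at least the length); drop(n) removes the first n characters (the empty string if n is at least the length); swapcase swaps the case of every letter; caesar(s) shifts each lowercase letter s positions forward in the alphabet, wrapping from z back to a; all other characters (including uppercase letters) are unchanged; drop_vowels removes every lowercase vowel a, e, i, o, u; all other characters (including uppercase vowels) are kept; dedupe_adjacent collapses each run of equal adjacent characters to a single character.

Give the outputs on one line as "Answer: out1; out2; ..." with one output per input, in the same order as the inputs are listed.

"src"; "rkf"; "ry"; "rkr"

Execution, op by op:
  "src" -> "SRC" -> "CRS" -> "CRS" -> "SRC" -> "SRC" -> "src"
  "zhkyyxgrkf" -> "ZHKYYXGRKF" -> "FKRGXYYKHZ" -> "FKR" -> "RKF" -> "RKF" -> "rkf"
  "txqlwryy" -> "TXQLWRYY" -> "YYRWLQXT" -> "YYR" -> "RYY" -> "RY" -> "ry"
  "rkr" -> "RKR" -> "RKR" -> "RKR" -> "RKR" -> "RKR" -> "rkr"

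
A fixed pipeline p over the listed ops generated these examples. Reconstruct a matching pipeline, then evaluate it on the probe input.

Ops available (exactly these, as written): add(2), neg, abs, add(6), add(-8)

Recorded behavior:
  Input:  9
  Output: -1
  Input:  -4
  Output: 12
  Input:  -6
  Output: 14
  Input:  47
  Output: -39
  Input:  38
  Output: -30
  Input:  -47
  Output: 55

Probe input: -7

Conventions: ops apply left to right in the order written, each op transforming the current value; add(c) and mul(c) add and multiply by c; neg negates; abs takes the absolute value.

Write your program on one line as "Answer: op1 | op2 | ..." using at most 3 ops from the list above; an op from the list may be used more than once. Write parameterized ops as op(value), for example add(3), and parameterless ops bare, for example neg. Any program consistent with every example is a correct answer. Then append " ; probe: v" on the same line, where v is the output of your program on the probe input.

neg | add(2) | add(6) ; probe: 15

Check, running the answer program on each example:
  9 -> -9 -> -7 -> -1
  -4 -> 4 -> 6 -> 12
  -6 -> 6 -> 8 -> 14
  47 -> -47 -> -45 -> -39
  38 -> -38 -> -36 -> -30
  -47 -> 47 -> 49 -> 55
  probe: -7 -> 7 -> 9 -> 15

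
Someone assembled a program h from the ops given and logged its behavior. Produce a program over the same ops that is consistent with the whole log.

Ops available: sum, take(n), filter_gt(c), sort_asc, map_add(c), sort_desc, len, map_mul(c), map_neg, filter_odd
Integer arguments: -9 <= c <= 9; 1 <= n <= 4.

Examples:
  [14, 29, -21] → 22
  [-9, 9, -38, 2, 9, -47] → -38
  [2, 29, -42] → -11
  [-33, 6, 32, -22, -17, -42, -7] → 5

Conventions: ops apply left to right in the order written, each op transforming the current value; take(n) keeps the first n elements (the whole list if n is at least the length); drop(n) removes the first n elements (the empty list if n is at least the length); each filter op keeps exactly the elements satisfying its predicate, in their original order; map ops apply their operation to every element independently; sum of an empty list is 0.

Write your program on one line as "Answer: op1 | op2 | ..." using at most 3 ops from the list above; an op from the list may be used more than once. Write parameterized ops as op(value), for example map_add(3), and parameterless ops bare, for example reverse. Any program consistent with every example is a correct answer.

take(3) | sum

Check, running the answer program on each example:
  [14, 29, -21] -> [14, 29, -21] -> 22
  [-9, 9, -38, 2, 9, -47] -> [-9, 9, -38] -> -38
  [2, 29, -42] -> [2, 29, -42] -> -11
  [-33, 6, 32, -22, -17, -42, -7] -> [-33, 6, 32] -> 5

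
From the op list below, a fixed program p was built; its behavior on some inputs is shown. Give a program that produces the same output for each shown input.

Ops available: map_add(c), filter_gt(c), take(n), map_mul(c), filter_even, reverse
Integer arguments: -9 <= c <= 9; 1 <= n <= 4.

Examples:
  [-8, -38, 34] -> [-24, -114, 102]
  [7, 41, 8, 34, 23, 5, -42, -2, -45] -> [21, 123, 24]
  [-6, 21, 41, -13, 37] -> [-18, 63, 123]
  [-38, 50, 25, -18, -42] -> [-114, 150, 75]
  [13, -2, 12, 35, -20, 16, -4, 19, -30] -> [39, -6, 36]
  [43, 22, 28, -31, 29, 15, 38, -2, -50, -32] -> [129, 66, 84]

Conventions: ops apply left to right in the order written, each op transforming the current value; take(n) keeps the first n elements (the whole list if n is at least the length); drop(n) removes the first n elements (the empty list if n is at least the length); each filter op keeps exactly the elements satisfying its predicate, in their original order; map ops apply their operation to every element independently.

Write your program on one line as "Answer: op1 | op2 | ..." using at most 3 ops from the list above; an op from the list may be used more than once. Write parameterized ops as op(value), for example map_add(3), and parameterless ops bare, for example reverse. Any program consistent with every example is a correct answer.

take(3) | map_mul(3)

Check, running the answer program on each example:
  [-8, -38, 34] -> [-8, -38, 34] -> [-24, -114, 102]
  [7, 41, 8, 34, 23, 5, -42, -2, -45] -> [7, 41, 8] -> [21, 123, 24]
  [-6, 21, 41, -13, 37] -> [-6, 21, 41] -> [-18, 63, 123]
  [-38, 50, 25, -18, -42] -> [-38, 50, 25] -> [-114, 150, 75]
  [13, -2, 12, 35, -20, 16, -4, 19, -30] -> [13, -2, 12] -> [39, -6, 36]
  [43, 22, 28, -31, 29, 15, 38, -2, -50, -32] -> [43, 22, 28] -> [129, 66, 84]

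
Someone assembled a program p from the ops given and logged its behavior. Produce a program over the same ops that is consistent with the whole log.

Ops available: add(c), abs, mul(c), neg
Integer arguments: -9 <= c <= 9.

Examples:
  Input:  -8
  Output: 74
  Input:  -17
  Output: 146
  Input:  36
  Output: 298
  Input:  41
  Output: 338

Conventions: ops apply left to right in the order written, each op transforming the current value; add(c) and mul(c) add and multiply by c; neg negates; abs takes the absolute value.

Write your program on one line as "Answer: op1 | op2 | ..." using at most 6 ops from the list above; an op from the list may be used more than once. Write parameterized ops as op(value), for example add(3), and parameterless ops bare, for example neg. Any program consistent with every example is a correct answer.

abs | mul(-8) | add(-9) | abs | add(1)

Check, running the answer program on each example:
  -8 -> 8 -> -64 -> -73 -> 73 -> 74
  -17 -> 17 -> -136 -> -145 -> 145 -> 146
  36 -> 36 -> -288 -> -297 -> 297 -> 298
  41 -> 41 -> -328 -> -337 -> 337 -> 338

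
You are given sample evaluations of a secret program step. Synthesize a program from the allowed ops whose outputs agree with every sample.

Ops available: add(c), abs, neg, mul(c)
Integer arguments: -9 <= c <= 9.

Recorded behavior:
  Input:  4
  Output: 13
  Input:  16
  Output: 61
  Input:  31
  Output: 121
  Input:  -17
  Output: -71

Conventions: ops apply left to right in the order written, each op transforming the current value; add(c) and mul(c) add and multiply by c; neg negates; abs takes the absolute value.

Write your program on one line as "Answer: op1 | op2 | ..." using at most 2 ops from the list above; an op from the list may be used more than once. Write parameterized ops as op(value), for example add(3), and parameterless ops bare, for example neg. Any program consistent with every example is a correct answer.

mul(4) | add(-3)

Check, running the answer program on each example:
  4 -> 16 -> 13
  16 -> 64 -> 61
  31 -> 124 -> 121
  -17 -> -68 -> -71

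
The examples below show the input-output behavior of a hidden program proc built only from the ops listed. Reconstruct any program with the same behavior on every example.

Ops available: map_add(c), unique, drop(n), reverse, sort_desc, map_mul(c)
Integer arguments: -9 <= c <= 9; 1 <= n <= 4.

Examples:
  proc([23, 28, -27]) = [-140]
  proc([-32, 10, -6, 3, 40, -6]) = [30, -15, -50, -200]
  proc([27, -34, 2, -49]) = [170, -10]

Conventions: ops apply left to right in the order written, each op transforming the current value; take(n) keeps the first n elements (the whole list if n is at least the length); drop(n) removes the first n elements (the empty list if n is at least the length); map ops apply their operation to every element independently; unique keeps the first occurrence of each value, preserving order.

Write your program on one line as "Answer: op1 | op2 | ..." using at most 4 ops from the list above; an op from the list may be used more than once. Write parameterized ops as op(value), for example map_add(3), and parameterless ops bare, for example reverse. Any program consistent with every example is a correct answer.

map_mul(-5) | drop(1) | sort_desc | drop(1)

Check, running the answer program on each example:
  [23, 28, -27] -> [-115, -140, 135] -> [-140, 135] -> [135, -140] -> [-140]
  [-32, 10, -6, 3, 40, -6] -> [160, -50, 30, -15, -200, 30] -> [-50, 30, -15, -200, 30] -> [30, 30, -15, -50, -200] -> [30, -15, -50, -200]
  [27, -34, 2, -49] -> [-135, 170, -10, 245] -> [170, -10, 245] -> [245, 170, -10] -> [170, -10]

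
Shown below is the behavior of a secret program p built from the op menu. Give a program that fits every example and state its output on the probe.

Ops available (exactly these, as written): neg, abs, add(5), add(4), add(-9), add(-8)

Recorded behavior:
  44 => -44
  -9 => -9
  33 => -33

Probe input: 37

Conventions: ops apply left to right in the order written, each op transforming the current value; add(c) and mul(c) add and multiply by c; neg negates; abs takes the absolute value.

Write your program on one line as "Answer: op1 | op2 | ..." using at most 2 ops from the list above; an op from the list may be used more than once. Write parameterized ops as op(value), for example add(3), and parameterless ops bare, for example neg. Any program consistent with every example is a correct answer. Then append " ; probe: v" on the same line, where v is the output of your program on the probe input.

abs | neg ; probe: -37

Check, running the answer program on each example:
  44 -> 44 -> -44
  -9 -> 9 -> -9
  33 -> 33 -> -33
  probe: 37 -> 37 -> -37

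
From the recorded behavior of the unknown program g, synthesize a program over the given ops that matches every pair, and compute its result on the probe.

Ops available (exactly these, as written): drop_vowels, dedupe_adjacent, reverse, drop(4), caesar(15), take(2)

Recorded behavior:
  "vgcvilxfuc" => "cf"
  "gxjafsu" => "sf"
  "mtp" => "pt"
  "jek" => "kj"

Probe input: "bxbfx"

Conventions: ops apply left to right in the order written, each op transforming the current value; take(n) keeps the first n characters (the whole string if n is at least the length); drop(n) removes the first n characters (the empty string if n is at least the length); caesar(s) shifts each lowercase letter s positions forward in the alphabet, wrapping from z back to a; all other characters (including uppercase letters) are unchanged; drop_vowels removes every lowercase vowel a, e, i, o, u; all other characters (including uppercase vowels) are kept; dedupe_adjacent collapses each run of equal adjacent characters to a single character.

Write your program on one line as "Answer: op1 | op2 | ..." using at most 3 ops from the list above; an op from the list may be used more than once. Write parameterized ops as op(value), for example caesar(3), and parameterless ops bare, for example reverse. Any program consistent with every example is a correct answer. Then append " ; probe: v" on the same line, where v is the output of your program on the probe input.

reverse | drop_vowels | take(2) ; probe: "xf"

Check, running the answer program on each example:
  "vgcvilxfuc" -> "cufxlivcgv" -> "cfxlvcgv" -> "cf"
  "gxjafsu" -> "usfajxg" -> "sfjxg" -> "sf"
  "mtp" -> "ptm" -> "ptm" -> "pt"
  "jek" -> "kej" -> "kj" -> "kj"
  probe: "bxbfx" -> "xfbxb" -> "xfbxb" -> "xf"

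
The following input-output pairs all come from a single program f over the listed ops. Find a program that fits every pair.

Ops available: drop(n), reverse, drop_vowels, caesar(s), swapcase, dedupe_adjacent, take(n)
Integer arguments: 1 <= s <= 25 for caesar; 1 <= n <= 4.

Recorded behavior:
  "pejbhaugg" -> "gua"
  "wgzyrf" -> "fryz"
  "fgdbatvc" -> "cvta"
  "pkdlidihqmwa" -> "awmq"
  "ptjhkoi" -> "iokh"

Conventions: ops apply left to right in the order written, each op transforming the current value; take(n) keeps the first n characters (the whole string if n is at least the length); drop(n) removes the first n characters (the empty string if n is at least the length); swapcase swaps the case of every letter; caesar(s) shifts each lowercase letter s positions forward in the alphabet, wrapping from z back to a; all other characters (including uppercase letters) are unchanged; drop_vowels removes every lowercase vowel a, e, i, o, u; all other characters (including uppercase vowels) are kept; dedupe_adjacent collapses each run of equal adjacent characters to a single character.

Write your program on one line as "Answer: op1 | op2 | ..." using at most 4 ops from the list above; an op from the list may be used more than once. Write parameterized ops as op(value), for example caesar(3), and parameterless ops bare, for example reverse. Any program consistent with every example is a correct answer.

reverse | take(4) | dedupe_adjacent

Check, running the answer program on each example:
  "pejbhaugg" -> "gguahbjep" -> "ggua" -> "gua"
  "wgzyrf" -> "fryzgw" -> "fryz" -> "fryz"
  "fgdbatvc" -> "cvtabdgf" -> "cvta" -> "cvta"
  "pkdlidihqmwa" -> "awmqhidildkp" -> "awmq" -> "awmq"
  "ptjhkoi" -> "iokhjtp" -> "iokh" -> "iokh"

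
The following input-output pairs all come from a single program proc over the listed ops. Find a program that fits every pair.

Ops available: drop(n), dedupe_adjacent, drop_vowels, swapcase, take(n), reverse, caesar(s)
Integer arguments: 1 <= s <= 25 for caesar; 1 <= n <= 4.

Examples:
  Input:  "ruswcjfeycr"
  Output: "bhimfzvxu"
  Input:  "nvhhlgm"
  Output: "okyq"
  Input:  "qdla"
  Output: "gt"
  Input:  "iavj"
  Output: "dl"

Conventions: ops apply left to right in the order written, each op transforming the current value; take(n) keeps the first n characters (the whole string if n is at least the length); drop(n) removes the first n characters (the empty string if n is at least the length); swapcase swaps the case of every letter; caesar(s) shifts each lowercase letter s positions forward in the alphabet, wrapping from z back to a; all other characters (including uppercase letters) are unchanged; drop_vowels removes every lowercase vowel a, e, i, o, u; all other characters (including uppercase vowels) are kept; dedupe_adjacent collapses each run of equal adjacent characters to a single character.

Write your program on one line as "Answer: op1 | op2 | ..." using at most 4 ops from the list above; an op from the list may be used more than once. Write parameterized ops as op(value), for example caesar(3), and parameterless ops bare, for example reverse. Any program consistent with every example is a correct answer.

caesar(3) | dedupe_adjacent | reverse | drop(2)

Check, running the answer program on each example:
  "ruswcjfeycr" -> "uxvzfmihbfu" -> "uxvzfmihbfu" -> "ufbhimfzvxu" -> "bhimfzvxu"
  "nvhhlgm" -> "qykkojp" -> "qykojp" -> "pjokyq" -> "okyq"
  "qdla" -> "tgod" -> "tgod" -> "dogt" -> "gt"
  "iavj" -> "ldym" -> "ldym" -> "mydl" -> "dl"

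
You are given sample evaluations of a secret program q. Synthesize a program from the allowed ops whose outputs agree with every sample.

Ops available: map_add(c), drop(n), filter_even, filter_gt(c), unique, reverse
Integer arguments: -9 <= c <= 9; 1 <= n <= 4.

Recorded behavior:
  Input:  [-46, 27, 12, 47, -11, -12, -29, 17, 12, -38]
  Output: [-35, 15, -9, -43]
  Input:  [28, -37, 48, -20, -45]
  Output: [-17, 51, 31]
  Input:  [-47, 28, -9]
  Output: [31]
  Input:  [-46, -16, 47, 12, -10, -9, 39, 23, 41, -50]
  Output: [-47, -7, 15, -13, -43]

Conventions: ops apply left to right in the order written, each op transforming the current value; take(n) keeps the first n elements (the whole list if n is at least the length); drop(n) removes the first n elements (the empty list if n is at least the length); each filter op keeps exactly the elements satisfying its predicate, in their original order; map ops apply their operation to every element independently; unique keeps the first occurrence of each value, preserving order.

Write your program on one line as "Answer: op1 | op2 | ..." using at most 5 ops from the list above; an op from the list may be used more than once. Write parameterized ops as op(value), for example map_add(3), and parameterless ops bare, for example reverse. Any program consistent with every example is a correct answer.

filter_even | reverse | unique | map_add(3)

Check, running the answer program on each example:
  [-46, 27, 12, 47, -11, -12, -29, 17, 12, -38] -> [-46, 12, -12, 12, -38] -> [-38, 12, -12, 12, -46] -> [-38, 12, -12, -46] -> [-35, 15, -9, -43]
  [28, -37, 48, -20, -45] -> [28, 48, -20] -> [-20, 48, 28] -> [-20, 48, 28] -> [-17, 51, 31]
  [-47, 28, -9] -> [28] -> [28] -> [28] -> [31]
  [-46, -16, 47, 12, -10, -9, 39, 23, 41, -50] -> [-46, -16, 12, -10, -50] -> [-50, -10, 12, -16, -46] -> [-50, -10, 12, -16, -46] -> [-47, -7, 15, -13, -43]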